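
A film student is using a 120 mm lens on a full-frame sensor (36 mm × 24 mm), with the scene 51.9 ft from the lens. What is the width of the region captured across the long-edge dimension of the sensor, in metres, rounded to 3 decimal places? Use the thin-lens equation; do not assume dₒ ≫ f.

dₒ: 51.9 ft × 304.8 mm/ft = 15819.12 mm.
Similar triangles through the lens centre give W/dₒ = w/dᵢ; with 1/f = 1/dₒ + 1/dᵢ this gives W = w·(dₒ − f)/f.
W = 36 mm × (15819.1 − 120) / 120 = 36 × 130.8260 ≈ 4709.736 mm = 4.70974 m.

4.710 m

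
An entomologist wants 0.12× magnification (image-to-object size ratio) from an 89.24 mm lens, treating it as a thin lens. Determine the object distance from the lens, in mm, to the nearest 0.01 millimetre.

With m = dᵢ/dₒ and 1/f = 1/dₒ + 1/dᵢ, substituting dᵢ = m·dₒ gives 1/f = (1 + 1/m)/dₒ, hence dₒ = f·(1 + 1/m).
dₒ = 89.24 × (1 + 1/0.12) = 89.24 × 9.33333 ≈ 832.907 mm.

832.91 mm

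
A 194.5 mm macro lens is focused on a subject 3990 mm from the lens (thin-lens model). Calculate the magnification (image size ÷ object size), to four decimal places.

Thin lens: 1/f = 1/dₒ + 1/dᵢ → 1/dᵢ = 1/194.5 − 1/3990 = 0.0048908 mm⁻¹, so dᵢ ≈ 204.4671 mm.
Magnification m = dᵢ/dₒ = 204.4671/3990 ≈ 0.05124.

0.0512×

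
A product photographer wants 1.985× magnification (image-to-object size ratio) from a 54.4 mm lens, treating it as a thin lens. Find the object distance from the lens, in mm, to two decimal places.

81.81 mm

With m = dᵢ/dₒ and 1/f = 1/dₒ + 1/dᵢ, substituting dᵢ = m·dₒ gives 1/f = (1 + 1/m)/dₒ, hence dₒ = f·(1 + 1/m).
dₒ = 54.4 × (1 + 1/1.985) = 54.4 × 1.50378 ≈ 81.806 mm.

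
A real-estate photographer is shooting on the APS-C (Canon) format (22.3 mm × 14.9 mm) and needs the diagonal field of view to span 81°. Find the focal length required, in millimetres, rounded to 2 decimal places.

Sensor diagonal = √(22.3² + 14.9²) = √719.3000 ≈ 26.8198 mm.
From α = 2·arctan(d/2f) we get f = d / (2·tan(α/2)).
With d = 26.8198 mm and α/2 = 40.5°, tan(α/2) ≈ 0.85408, so f ≈ 26.8198 / 1.70816 ≈ 15.7010 mm.

15.70 mm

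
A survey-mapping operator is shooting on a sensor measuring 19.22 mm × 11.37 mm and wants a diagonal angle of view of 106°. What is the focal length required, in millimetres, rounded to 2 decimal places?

Sensor diagonal = √(19.22² + 11.37²) = √498.6853 ≈ 22.3313 mm.
From α = 2·arctan(d/2f) we get f = d / (2·tan(α/2)).
With d = 22.3313 mm and α/2 = 53°, tan(α/2) ≈ 1.32704, so f ≈ 22.3313 / 2.65409 ≈ 8.4139 mm.

8.41 mm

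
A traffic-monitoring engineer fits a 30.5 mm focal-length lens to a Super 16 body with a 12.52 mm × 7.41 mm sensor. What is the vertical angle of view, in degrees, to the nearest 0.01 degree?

13.85°

Angle of view α = 2·arctan(h/2f) with h = 7.41 mm and f = 30.5 mm.
h/2f = 0.12148; arctan(0.12148) ≈ 6.9261°, so α ≈ 13.8522°.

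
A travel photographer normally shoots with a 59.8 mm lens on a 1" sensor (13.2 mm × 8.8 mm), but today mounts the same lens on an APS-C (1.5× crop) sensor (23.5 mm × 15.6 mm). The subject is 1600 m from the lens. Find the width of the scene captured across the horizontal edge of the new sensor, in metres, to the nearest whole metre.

629 m

The focal length stays 59.8 mm; the relevant sensor dimension is now w = 23.5 mm. Object distance dₒ = 1600 m = 1.6e+06 mm.
Thin-lens field width W = w·(dₒ − f)/f = 23.5 × (1.6e+06 − 59.8)/59.8 ≈ 628739.042 mm = 628.739 m.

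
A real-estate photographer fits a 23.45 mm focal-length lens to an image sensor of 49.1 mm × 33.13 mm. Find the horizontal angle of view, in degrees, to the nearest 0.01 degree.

92.63°

Angle of view α = 2·arctan(w/2f) with w = 49.1 mm and f = 23.45 mm.
w/2f = 1.04691; arctan(1.04691) ≈ 46.3128°, so α ≈ 92.6256°.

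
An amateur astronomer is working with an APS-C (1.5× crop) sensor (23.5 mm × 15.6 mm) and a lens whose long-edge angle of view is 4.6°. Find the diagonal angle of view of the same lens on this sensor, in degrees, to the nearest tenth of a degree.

5.5°

From the long-edge AOV: f = 23.5 / (2·tan(2.3°)) = 23.5 / 0.08033 ≈ 292.5495 mm.
Sensor diagonal = √(23.5² + 15.6²) = √795.6100 ≈ 28.2066 mm.
Diagonal AOV = 2·arctan(28.2066 / (2 × 292.5495)) = 2·arctan(0.04821) ≈ 5.5200°.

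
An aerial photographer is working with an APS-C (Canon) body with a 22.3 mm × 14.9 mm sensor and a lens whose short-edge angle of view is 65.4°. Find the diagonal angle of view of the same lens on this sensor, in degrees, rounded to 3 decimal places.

98.256°

From the short-edge AOV: f = 14.9 / (2·tan(32.7°)) = 14.9 / 1.28398 ≈ 11.6046 mm.
Sensor diagonal = √(22.3² + 14.9²) = √719.3000 ≈ 26.8198 mm.
Diagonal AOV = 2·arctan(26.8198 / (2 × 11.6046)) = 2·arctan(1.15557) ≈ 98.2559°.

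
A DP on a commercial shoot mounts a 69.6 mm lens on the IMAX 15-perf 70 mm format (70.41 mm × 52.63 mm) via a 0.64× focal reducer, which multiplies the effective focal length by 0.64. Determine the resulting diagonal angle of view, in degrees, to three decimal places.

Effective focal length f = 69.6 × 0.64 = 44.544 mm.
Sensor diagonal = √(70.41² + 52.63²) = √7727.4850 ≈ 87.9061 mm.
α = 2·arctan(87.906 / (2 × 44.544)) = 2·arctan(0.98673) ≈ 89.2348°.

89.235°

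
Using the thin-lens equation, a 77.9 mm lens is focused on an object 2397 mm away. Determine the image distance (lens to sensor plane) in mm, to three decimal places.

1/dᵢ = 1/f − 1/dₒ = 1/77.9 − 1/2397 = 0.0124198 mm⁻¹.
dᵢ = 1/0.0124198 ≈ 80.5167 mm.

80.517 mm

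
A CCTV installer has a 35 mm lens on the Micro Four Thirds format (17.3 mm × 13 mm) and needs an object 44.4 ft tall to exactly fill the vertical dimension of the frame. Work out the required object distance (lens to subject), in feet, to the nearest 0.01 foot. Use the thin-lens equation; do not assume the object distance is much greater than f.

119.65 ft

W: 44.4 ft × 304.8 mm/ft = 13533.12 mm.
Magnification m = h/W = dᵢ/dₒ; combined with 1/f = 1/dₒ + 1/dᵢ this gives dₒ = f·(1 + W/h).
dₒ = 35 mm × (1 + 13533.1/13) = 35 × 1042.0092 ≈ 36470.322 mm = 36470.322/304.8 ft = 119.653 ft.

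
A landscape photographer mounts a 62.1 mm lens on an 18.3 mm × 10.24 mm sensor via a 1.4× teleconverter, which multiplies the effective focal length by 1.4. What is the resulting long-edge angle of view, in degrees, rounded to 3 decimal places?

Effective focal length f = 62.1 × 1.4 = 86.94 mm.
α = 2·arctan(18.3 / (2 × 86.94)) = 2·arctan(0.10524) ≈ 12.0160°.

12.016°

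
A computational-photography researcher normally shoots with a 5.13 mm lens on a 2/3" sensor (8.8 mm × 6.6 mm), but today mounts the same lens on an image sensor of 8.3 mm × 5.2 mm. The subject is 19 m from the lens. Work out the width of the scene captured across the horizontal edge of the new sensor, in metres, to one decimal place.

The focal length stays 5.13 mm; the relevant sensor dimension is now w = 8.3 mm. Object distance dₒ = 19 m = 19000 mm.
Thin-lens field width W = w·(dₒ − f)/f = 8.3 × (19000 − 5.13)/5.13 ≈ 30732.441 mm = 30.7324 m.

30.7 m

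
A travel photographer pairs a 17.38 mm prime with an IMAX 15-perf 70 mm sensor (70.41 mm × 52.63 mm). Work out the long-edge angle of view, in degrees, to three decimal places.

127.451°

Angle of view α = 2·arctan(w/2f) with w = 70.41 mm and f = 17.38 mm.
w/2f = 2.02560; arctan(2.02560) ≈ 63.7254°, so α ≈ 127.4507°.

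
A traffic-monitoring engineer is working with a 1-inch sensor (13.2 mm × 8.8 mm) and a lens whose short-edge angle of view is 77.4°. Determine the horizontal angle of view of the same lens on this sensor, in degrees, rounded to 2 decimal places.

100.47°

From the short-edge AOV: f = 8.8 / (2·tan(38.7°)) = 8.8 / 1.60230 ≈ 5.4921 mm.
Horizontal AOV = 2·arctan(13.2 / (2 × 5.4921)) = 2·arctan(1.20173) ≈ 100.4699°.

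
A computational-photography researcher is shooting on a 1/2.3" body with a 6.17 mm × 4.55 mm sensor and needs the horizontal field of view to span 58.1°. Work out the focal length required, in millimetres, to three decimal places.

From α = 2·arctan(w/2f) we get f = w / (2·tan(α/2)).
With w = 6.17 mm and α/2 = 29.05°, tan(α/2) ≈ 0.55545, so f ≈ 6.17 / 1.11090 ≈ 5.5541 mm.

5.554 mm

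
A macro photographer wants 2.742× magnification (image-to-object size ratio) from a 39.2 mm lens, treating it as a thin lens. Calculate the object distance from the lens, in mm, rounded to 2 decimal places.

With m = dᵢ/dₒ and 1/f = 1/dₒ + 1/dᵢ, substituting dᵢ = m·dₒ gives 1/f = (1 + 1/m)/dₒ, hence dₒ = f·(1 + 1/m).
dₒ = 39.2 × (1 + 1/2.742) = 39.2 × 1.36470 ≈ 53.496 mm.

53.50 mm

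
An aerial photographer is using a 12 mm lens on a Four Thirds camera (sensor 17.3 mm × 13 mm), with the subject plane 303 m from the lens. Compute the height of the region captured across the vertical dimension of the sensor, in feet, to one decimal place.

1076.9 ft

dₒ: 303 m = 303000 mm.
Similar triangles through the lens centre give W/dₒ = h/dᵢ; with 1/f = 1/dₒ + 1/dᵢ this gives W = h·(dₒ − f)/f.
W = 13 mm × (303000 − 12) / 12 = 13 × 25249.0000 ≈ 328237.000 mm = 328237.000/304.8 ft = 1076.89 ft.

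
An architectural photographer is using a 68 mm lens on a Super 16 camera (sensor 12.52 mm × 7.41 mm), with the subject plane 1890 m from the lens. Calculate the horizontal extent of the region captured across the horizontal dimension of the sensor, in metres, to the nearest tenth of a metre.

348.0 m

dₒ: 1890 m = 1.89e+06 mm.
Similar triangles through the lens centre give W/dₒ = w/dᵢ; with 1/f = 1/dₒ + 1/dᵢ this gives W = w·(dₒ − f)/f.
W = 12.52 mm × (1.89e+06 − 68) / 68 = 12.52 × 27793.1176 ≈ 347969.833 mm = 347.97 m.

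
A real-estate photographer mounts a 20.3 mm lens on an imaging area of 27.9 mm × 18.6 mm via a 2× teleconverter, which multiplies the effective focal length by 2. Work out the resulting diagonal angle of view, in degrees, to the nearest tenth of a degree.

44.9°

Effective focal length f = 20.3 × 2 = 40.6 mm.
Sensor diagonal = √(27.9² + 18.6²) = √1124.3700 ≈ 33.5316 mm.
α = 2·arctan(33.532 / (2 × 40.6)) = 2·arctan(0.41295) ≈ 44.8765°.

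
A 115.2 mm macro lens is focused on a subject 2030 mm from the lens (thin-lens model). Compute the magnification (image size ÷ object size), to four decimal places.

Thin lens: 1/f = 1/dₒ + 1/dᵢ → 1/dᵢ = 1/115.2 − 1/2030 = 0.0081879 mm⁻¹, so dᵢ ≈ 122.1308 mm.
Magnification m = dᵢ/dₒ = 122.1308/2030 ≈ 0.06016.

0.0602×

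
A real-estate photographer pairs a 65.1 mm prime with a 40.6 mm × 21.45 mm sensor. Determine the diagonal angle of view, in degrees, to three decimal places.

Sensor diagonal = √(40.6² + 21.45²) = √2108.4625 ≈ 45.9180 mm.
Angle of view α = 2·arctan(d/2f) with d = 45.9180 mm and f = 65.1 mm.
d/2f = 0.35267; arctan(0.35267) ≈ 19.4264°, so α ≈ 38.8527°.

38.853°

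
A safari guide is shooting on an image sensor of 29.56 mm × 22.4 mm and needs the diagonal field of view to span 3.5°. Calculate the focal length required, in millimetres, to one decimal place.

607.0 mm

Sensor diagonal = √(29.56² + 22.4²) = √1375.5536 ≈ 37.0885 mm.
From α = 2·arctan(d/2f) we get f = d / (2·tan(α/2)).
With d = 37.0885 mm and α/2 = 1.75°, tan(α/2) ≈ 0.03055, so f ≈ 37.0885 / 0.06111 ≈ 606.9575 mm.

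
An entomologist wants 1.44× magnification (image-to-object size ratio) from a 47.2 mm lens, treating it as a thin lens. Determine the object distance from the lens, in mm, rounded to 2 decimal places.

79.98 mm

With m = dᵢ/dₒ and 1/f = 1/dₒ + 1/dᵢ, substituting dᵢ = m·dₒ gives 1/f = (1 + 1/m)/dₒ, hence dₒ = f·(1 + 1/m).
dₒ = 47.2 × (1 + 1/1.44) = 47.2 × 1.69444 ≈ 79.978 mm.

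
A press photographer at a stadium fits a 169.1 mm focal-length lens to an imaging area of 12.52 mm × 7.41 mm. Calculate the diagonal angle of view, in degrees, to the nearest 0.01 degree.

4.93°

Sensor diagonal = √(12.52² + 7.41²) = √211.6585 ≈ 14.5485 mm.
Angle of view α = 2·arctan(d/2f) with d = 14.5485 mm and f = 169.1 mm.
d/2f = 0.04302; arctan(0.04302) ≈ 2.4632°, so α ≈ 4.9264°.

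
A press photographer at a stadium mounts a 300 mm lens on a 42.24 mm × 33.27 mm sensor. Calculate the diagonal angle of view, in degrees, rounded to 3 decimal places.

Sensor diagonal = √(42.24² + 33.27²) = √2891.1105 ≈ 53.7690 mm.
Angle of view α = 2·arctan(d/2f) with d = 53.7690 mm and f = 300 mm.
d/2f = 0.08962; arctan(0.08962) ≈ 5.1209°, so α ≈ 10.2418°.

10.242°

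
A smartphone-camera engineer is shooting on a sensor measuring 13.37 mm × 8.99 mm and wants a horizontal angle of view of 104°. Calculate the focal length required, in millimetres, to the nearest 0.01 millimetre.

5.22 mm

From α = 2·arctan(w/2f) we get f = w / (2·tan(α/2)).
With w = 13.37 mm and α/2 = 52°, tan(α/2) ≈ 1.27994, so f ≈ 13.37 / 2.55988 ≈ 5.2229 mm.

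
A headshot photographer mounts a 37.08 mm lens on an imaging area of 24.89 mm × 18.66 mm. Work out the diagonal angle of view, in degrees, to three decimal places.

45.513°

Sensor diagonal = √(24.89² + 18.66²) = √967.7077 ≈ 31.1080 mm.
Angle of view α = 2·arctan(d/2f) with d = 31.1080 mm and f = 37.08 mm.
d/2f = 0.41947; arctan(0.41947) ≈ 22.7567°, so α ≈ 45.5133°.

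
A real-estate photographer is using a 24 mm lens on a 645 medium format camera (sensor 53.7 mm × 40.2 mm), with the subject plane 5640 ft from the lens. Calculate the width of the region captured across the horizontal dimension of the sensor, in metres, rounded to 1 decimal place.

3846.4 m

dₒ: 5640 ft × 304.8 mm/ft = 1719071.94 mm.
Similar triangles through the lens centre give W/dₒ = w/dᵢ; with 1/f = 1/dₒ + 1/dᵢ this gives W = w·(dₒ − f)/f.
W = 53.7 mm × (1.71907e+06 − 24) / 24 = 53.7 × 71626.9977 ≈ 3846369.777 mm = 3846.37 m.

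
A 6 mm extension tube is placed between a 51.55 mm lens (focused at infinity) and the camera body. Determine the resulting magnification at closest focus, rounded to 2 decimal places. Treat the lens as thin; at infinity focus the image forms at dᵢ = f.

The tube moves the image plane from f to f + e, so dᵢ = 51.55 + 6 = 57.55 mm. Focus is achieved when 1/f = 1/dₒ + 1/dᵢ, giving dₒ = 1/(1/f − 1/(f+e)).
Magnification m = dᵢ/dₒ = (f+e)·(1/f − 1/(f+e)) = e/f = 6/51.55 ≈ 0.1164.

0.12×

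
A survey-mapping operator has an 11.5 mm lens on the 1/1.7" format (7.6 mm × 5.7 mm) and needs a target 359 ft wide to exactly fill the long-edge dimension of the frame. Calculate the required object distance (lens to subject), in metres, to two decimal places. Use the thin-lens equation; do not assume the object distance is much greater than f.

165.59 m

W: 359 ft × 304.8 mm/ft = 109423.20 mm.
Magnification m = w/W = dᵢ/dₒ; combined with 1/f = 1/dₒ + 1/dᵢ this gives dₒ = f·(1 + W/w).
dₒ = 11.5 mm × (1 + 109423/7.6) = 11.5 × 14398.7890 ≈ 165586.074 mm = 165.586 m.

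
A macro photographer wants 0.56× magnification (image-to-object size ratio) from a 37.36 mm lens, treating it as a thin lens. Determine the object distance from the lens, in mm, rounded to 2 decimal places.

104.07 mm

With m = dᵢ/dₒ and 1/f = 1/dₒ + 1/dᵢ, substituting dᵢ = m·dₒ gives 1/f = (1 + 1/m)/dₒ, hence dₒ = f·(1 + 1/m).
dₒ = 37.36 × (1 + 1/0.56) = 37.36 × 2.78571 ≈ 104.074 mm.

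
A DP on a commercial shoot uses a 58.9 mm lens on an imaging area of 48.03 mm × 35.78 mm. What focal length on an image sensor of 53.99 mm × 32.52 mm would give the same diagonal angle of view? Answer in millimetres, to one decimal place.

Sensor diagonal = √(48.03² + 35.78²) = √3587.0893 ≈ 59.8923 mm.
Sensor diagonal = √(53.99² + 32.52²) = √3972.4705 ≈ 63.0275 mm.
Equal angle of view means equal diagonal/f ratio, so f₂ = f₁ · (diagonal₂/diagonal₁) = 58.9 × 63.0275/59.8923.
f₂ = 58.9 × 1.05235 ≈ 61.983 mm.

62.0 mm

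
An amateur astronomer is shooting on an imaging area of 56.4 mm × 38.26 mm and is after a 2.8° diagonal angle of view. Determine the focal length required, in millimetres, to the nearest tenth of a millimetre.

1394.3 mm

Sensor diagonal = √(56.4² + 38.26²) = √4644.7876 ≈ 68.1527 mm.
From α = 2·arctan(d/2f) we get f = d / (2·tan(α/2)).
With d = 68.1527 mm and α/2 = 1.4°, tan(α/2) ≈ 0.02444, so f ≈ 68.1527 / 0.04888 ≈ 1394.3156 mm.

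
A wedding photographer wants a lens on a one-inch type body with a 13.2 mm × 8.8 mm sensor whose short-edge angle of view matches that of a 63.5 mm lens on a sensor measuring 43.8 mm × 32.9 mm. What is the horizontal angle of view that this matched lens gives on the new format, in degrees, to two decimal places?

Equal short-edge AOV ⇒ f₂ = f₁ · 8.8/32.9 = 63.5 × 0.26748 ≈ 16.9848 mm.
Horizontal AOV on the new format = 2·arctan(13.2 / (2 × 16.9848)) = 2·arctan(0.38858) ≈ 42.4705°.

42.47°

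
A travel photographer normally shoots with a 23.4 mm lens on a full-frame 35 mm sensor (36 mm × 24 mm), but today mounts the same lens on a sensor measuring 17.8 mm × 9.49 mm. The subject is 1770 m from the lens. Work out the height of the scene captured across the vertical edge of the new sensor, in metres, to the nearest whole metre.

718 m

The focal length stays 23.4 mm; the relevant sensor dimension is now h = 9.49 mm. Object distance dₒ = 1770 m = 1.77e+06 mm.
Thin-lens field height W = h·(dₒ − f)/f = 9.49 × (1.77e+06 − 23.4)/23.4 ≈ 717823.843 mm = 717.824 m.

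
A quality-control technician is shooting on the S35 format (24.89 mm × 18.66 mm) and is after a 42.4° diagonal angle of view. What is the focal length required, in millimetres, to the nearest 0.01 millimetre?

40.10 mm

Sensor diagonal = √(24.89² + 18.66²) = √967.7077 ≈ 31.1080 mm.
From α = 2·arctan(d/2f) we get f = d / (2·tan(α/2)).
With d = 31.1080 mm and α/2 = 21.2°, tan(α/2) ≈ 0.38787, so f ≈ 31.1080 / 0.77575 ≈ 40.1006 mm.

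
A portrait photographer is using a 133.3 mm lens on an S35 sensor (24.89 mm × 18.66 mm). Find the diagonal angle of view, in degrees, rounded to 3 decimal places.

13.311°

Sensor diagonal = √(24.89² + 18.66²) = √967.7077 ≈ 31.1080 mm.
Angle of view α = 2·arctan(d/2f) with d = 31.1080 mm and f = 133.3 mm.
d/2f = 0.11668; arctan(0.11668) ≈ 6.6554°, so α ≈ 13.3108°.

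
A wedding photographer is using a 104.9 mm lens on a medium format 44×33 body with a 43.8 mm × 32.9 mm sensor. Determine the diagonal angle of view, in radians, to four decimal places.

0.5108 rad

Sensor diagonal = √(43.8² + 32.9²) = √3000.8500 ≈ 54.7800 mm.
Angle of view α = 2·arctan(d/2f) with d = 54.7800 mm and f = 104.9 mm.
d/2f = 0.26111; arctan(0.26111) ≈ 0.2554 rad, so α ≈ 0.5108 rad.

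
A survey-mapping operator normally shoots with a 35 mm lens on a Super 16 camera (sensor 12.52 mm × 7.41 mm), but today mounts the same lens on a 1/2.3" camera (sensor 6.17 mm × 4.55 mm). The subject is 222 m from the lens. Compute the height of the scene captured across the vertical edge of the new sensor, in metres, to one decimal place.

28.9 m

The focal length stays 35 mm; the relevant sensor dimension is now h = 4.55 mm. Object distance dₒ = 222 m = 222000 mm.
Thin-lens field height W = h·(dₒ − f)/f = 4.55 × (222000 − 35)/35 ≈ 28855.450 mm = 28.8555 m.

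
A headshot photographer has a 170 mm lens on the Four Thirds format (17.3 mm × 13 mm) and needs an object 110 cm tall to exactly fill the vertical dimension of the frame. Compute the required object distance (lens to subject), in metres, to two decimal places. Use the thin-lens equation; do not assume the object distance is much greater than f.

W: 110 cm = 1100 mm.
Magnification m = h/W = dᵢ/dₒ; combined with 1/f = 1/dₒ + 1/dᵢ this gives dₒ = f·(1 + W/h).
dₒ = 170 mm × (1 + 1100/13) = 170 × 85.6154 ≈ 14554.615 mm = 14.5546 m.

14.55 m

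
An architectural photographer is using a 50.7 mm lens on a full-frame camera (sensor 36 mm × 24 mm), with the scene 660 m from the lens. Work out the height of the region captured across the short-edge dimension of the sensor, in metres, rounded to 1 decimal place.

312.4 m

dₒ: 660 m = 660000 mm.
Similar triangles through the lens centre give W/dₒ = h/dᵢ; with 1/f = 1/dₒ + 1/dᵢ this gives W = h·(dₒ − f)/f.
W = 24 mm × (660000 − 50.7) / 50.7 = 24 × 13016.7515 ≈ 312402.036 mm = 312.402 m.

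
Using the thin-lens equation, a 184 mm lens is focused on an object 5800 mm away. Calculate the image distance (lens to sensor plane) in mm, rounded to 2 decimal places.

190.03 mm

1/dᵢ = 1/f − 1/dₒ = 1/184 − 1/5800 = 0.0052624 mm⁻¹.
dᵢ = 1/0.0052624 ≈ 190.0285 mm.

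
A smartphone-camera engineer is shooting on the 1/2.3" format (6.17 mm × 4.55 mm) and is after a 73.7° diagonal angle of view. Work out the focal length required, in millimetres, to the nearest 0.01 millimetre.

5.11 mm

Sensor diagonal = √(6.17² + 4.55²) = √58.7714 ≈ 7.6663 mm.
From α = 2·arctan(d/2f) we get f = d / (2·tan(α/2)).
With d = 7.6663 mm and α/2 = 36.85°, tan(α/2) ≈ 0.74946, so f ≈ 7.6663 / 1.49892 ≈ 5.1145 mm.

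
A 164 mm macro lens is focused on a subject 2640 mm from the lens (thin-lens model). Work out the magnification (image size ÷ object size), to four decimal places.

Thin lens: 1/f = 1/dₒ + 1/dᵢ → 1/dᵢ = 1/164 − 1/2640 = 0.0057188 mm⁻¹, so dᵢ ≈ 174.8627 mm.
Magnification m = dᵢ/dₒ = 174.8627/2640 ≈ 0.06624.

0.0662×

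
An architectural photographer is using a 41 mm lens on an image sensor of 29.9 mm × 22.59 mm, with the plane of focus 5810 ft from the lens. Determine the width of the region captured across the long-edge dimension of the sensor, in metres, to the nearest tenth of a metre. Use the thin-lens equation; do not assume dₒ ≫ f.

1291.4 m

dₒ: 5810 ft × 304.8 mm/ft = 1770887.94 mm.
Similar triangles through the lens centre give W/dₒ = w/dᵢ; with 1/f = 1/dₒ + 1/dᵢ this gives W = w·(dₒ − f)/f.
W = 29.9 mm × (1.77089e+06 − 41) / 41 = 29.9 × 43191.3889 ≈ 1291422.527 mm = 1291.42 m.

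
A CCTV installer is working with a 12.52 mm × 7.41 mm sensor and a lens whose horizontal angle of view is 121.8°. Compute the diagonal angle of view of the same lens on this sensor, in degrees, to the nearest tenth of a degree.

128.8°

From the horizontal AOV: f = 12.52 / (2·tan(60.9°)) = 12.52 / 3.59329 ≈ 3.4843 mm.
Sensor diagonal = √(12.52² + 7.41²) = √211.6585 ≈ 14.5485 mm.
Diagonal AOV = 2·arctan(14.5485 / (2 × 3.4843)) = 2·arctan(2.08774) ≈ 128.8123°.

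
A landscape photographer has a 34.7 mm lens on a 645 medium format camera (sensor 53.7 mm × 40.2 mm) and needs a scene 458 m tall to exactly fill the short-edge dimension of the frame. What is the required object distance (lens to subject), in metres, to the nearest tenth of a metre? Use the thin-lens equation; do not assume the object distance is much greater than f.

395.4 m

W: 458 m = 458000 mm.
Magnification m = h/W = dᵢ/dₒ; combined with 1/f = 1/dₒ + 1/dᵢ this gives dₒ = f·(1 + W/h).
dₒ = 34.7 mm × (1 + 458000/40.2) = 34.7 × 11394.0348 ≈ 395373.008 mm = 395.373 m.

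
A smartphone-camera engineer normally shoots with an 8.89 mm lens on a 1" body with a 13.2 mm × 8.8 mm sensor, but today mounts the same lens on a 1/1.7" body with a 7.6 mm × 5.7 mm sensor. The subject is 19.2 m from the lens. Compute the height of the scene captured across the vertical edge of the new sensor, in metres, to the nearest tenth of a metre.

12.3 m

The focal length stays 8.89 mm; the relevant sensor dimension is now h = 5.7 mm. Object distance dₒ = 19.2 m = 19200 mm.
Thin-lens field height W = h·(dₒ − f)/f = 5.7 × (19200 − 8.89)/8.89 ≈ 12304.761 mm = 12.3048 m.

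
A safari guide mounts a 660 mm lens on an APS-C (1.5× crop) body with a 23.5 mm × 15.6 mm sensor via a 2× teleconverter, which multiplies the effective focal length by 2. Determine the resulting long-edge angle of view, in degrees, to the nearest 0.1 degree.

Effective focal length f = 660 × 2 = 1320 mm.
α = 2·arctan(23.5 / (2 × 1320)) = 2·arctan(0.00890) ≈ 1.0200°.

1.0°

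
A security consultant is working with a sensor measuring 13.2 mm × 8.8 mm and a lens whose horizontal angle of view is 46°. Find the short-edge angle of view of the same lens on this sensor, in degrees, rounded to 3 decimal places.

31.601°

From the horizontal AOV: f = 13.2 / (2·tan(23°)) = 13.2 / 0.84895 ≈ 15.5486 mm.
Short-edge AOV = 2·arctan(8.8 / (2 × 15.5486)) = 2·arctan(0.28298) ≈ 31.6012°.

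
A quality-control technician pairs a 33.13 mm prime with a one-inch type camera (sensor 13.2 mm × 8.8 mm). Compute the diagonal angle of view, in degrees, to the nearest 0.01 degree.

26.93°

Sensor diagonal = √(13.2² + 8.8²) = √251.6800 ≈ 15.8644 mm.
Angle of view α = 2·arctan(d/2f) with d = 15.8644 mm and f = 33.13 mm.
d/2f = 0.23943; arctan(0.23943) ≈ 13.4647°, so α ≈ 26.9294°.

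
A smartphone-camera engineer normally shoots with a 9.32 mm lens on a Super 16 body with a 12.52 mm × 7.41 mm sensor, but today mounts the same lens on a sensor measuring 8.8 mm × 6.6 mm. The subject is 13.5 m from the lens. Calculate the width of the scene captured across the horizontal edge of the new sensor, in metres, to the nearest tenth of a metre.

12.7 m

The focal length stays 9.32 mm; the relevant sensor dimension is now w = 8.8 mm. Object distance dₒ = 13.5 m = 13500 mm.
Thin-lens field width W = w·(dₒ − f)/f = 8.8 × (13500 − 9.32)/9.32 ≈ 12737.981 mm = 12.738 m.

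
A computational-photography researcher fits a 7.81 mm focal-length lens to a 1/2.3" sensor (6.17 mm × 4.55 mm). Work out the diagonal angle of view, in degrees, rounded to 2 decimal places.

Sensor diagonal = √(6.17² + 4.55²) = √58.7714 ≈ 7.6663 mm.
Angle of view α = 2·arctan(d/2f) with d = 7.6663 mm and f = 7.81 mm.
d/2f = 0.49080; arctan(0.49080) ≈ 26.1417°, so α ≈ 52.2833°.

52.28°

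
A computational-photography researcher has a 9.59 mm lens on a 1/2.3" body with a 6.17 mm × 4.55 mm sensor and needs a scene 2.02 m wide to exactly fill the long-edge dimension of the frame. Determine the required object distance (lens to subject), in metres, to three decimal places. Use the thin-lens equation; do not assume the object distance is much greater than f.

3.149 m

W: 2.02 m = 2020 mm.
Magnification m = w/W = dᵢ/dₒ; combined with 1/f = 1/dₒ + 1/dᵢ this gives dₒ = f·(1 + W/w).
dₒ = 9.59 mm × (1 + 2020/6.17) = 9.59 × 328.3906 ≈ 3149.266 mm = 3.14927 m.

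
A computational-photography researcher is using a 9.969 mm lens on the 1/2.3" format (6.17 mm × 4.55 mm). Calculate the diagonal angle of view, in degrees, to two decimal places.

Sensor diagonal = √(6.17² + 4.55²) = √58.7714 ≈ 7.6663 mm.
Angle of view α = 2·arctan(d/2f) with d = 7.6663 mm and f = 9.969 mm.
d/2f = 0.38450; arctan(0.38450) ≈ 21.0320°, so α ≈ 42.0640°.

42.06°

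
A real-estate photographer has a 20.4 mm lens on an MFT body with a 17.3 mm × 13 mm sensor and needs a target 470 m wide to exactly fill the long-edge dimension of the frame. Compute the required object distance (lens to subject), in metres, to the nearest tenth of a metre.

W: 470 m = 470000 mm.
Magnification m = w/W = dᵢ/dₒ; combined with 1/f = 1/dₒ + 1/dᵢ this gives dₒ = f·(1 + W/w).
dₒ = 20.4 mm × (1 + 470000/17.3) = 20.4 × 27168.6301 ≈ 554240.053 mm = 554.24 m.

554.2 m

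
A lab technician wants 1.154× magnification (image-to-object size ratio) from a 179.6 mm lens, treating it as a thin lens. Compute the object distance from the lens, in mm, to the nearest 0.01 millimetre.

335.23 mm

With m = dᵢ/dₒ and 1/f = 1/dₒ + 1/dᵢ, substituting dᵢ = m·dₒ gives 1/f = (1 + 1/m)/dₒ, hence dₒ = f·(1 + 1/m).
dₒ = 179.6 × (1 + 1/1.154) = 179.6 × 1.86655 ≈ 335.233 mm.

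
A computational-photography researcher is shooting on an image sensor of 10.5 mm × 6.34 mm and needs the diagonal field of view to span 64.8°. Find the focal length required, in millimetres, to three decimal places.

Sensor diagonal = √(10.5² + 6.34²) = √150.4456 ≈ 12.2656 mm.
From α = 2·arctan(d/2f) we get f = d / (2·tan(α/2)).
With d = 12.2656 mm and α/2 = 32.4°, tan(α/2) ≈ 0.63462, so f ≈ 12.2656 / 1.26924 ≈ 9.6638 mm.

9.664 mm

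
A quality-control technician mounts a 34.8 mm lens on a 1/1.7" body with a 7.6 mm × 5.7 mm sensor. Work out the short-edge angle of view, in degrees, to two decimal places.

Angle of view α = 2·arctan(h/2f) with h = 5.7 mm and f = 34.8 mm.
h/2f = 0.08190; arctan(0.08190) ≈ 4.6819°, so α ≈ 9.3638°.

9.36°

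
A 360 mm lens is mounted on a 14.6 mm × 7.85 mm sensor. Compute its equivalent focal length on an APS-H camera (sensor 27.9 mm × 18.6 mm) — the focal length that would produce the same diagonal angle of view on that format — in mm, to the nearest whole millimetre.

Sensor diagonal = √(14.6² + 7.85²) = √274.7825 ≈ 16.5766 mm.
Sensor diagonal = √(27.9² + 18.6²) = √1124.3700 ≈ 33.5316 mm.
Equal angle of view means equal diagonal/f ratio, so f₂ = f₁ · (diagonal₂/diagonal₁) = 360 × 33.5316/16.5766.
f₂ = 360 × 2.02283 ≈ 728.220 mm.

728 mm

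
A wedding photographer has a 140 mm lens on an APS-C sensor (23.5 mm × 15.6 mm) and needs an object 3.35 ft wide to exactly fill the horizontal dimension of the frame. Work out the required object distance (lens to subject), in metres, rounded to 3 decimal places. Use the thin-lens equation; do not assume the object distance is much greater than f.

6.223 m

W: 3.35 ft × 304.8 mm/ft = 1021.08 mm.
Magnification m = w/W = dᵢ/dₒ; combined with 1/f = 1/dₒ + 1/dᵢ this gives dₒ = f·(1 + W/w).
dₒ = 140 mm × (1 + 1021.08/23.5) = 140 × 44.4502 ≈ 6223.030 mm = 6.22303 m.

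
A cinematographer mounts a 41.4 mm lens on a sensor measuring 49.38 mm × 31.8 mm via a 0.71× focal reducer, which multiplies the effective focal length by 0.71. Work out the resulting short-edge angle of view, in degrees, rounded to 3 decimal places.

56.820°

Effective focal length f = 41.4 × 0.71 = 29.394 mm.
α = 2·arctan(31.8 / (2 × 29.394)) = 2·arctan(0.54093) ≈ 56.8203°.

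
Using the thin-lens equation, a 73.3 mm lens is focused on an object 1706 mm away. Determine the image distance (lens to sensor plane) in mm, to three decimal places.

1/dᵢ = 1/f − 1/dₒ = 1/73.3 − 1/1706 = 0.0130564 mm⁻¹.
dᵢ = 1/0.0130564 ≈ 76.5908 mm.

76.591 mm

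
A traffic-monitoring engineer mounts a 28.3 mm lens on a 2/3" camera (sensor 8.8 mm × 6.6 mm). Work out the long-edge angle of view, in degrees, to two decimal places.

17.67°

Angle of view α = 2·arctan(w/2f) with w = 8.8 mm and f = 28.3 mm.
w/2f = 0.15548; arctan(0.15548) ≈ 8.8374°, so α ≈ 17.6748°.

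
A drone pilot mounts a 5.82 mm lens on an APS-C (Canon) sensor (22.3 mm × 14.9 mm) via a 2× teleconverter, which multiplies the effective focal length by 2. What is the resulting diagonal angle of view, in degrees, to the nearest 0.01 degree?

98.08°

Effective focal length f = 5.82 × 2 = 11.64 mm.
Sensor diagonal = √(22.3² + 14.9²) = √719.3000 ≈ 26.8198 mm.
α = 2·arctan(26.820 / (2 × 11.64)) = 2·arctan(1.15205) ≈ 98.0830°.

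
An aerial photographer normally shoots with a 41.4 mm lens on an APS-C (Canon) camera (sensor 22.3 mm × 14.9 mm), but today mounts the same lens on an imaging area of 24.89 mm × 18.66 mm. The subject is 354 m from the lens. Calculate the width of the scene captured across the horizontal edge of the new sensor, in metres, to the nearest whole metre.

The focal length stays 41.4 mm; the relevant sensor dimension is now w = 24.89 mm. Object distance dₒ = 354 m = 354000 mm.
Thin-lens field width W = w·(dₒ − f)/f = 24.89 × (354000 − 41.4)/41.4 ≈ 212802.646 mm = 212.803 m.

213 m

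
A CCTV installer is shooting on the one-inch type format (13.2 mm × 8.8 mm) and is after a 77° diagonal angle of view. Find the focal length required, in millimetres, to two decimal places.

9.97 mm

Sensor diagonal = √(13.2² + 8.8²) = √251.6800 ≈ 15.8644 mm.
From α = 2·arctan(d/2f) we get f = d / (2·tan(α/2)).
With d = 15.8644 mm and α/2 = 38.5°, tan(α/2) ≈ 0.79544, so f ≈ 15.8644 / 1.59087 ≈ 9.9722 mm.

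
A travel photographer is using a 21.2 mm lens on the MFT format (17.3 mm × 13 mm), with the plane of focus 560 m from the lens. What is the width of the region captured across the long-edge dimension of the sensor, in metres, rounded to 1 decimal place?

dₒ: 560 m = 560000 mm.
Similar triangles through the lens centre give W/dₒ = w/dᵢ; with 1/f = 1/dₒ + 1/dᵢ this gives W = w·(dₒ − f)/f.
W = 17.3 mm × (560000 − 21.2) / 21.2 = 17.3 × 26414.0943 ≈ 456963.832 mm = 456.964 m.

457.0 m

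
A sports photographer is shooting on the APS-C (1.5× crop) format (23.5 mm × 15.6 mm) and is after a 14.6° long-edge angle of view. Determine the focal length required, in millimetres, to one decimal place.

From α = 2·arctan(w/2f) we get f = w / (2·tan(α/2)).
With w = 23.5 mm and α/2 = 7.3°, tan(α/2) ≈ 0.12810, so f ≈ 23.5 / 0.25621 ≈ 91.7231 mm.

91.7 mm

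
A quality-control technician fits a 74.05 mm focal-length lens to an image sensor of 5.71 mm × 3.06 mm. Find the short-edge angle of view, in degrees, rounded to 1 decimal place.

2.4°

Angle of view α = 2·arctan(h/2f) with h = 3.06 mm and f = 74.05 mm.
h/2f = 0.02066; arctan(0.02066) ≈ 1.1837°, so α ≈ 2.3673°.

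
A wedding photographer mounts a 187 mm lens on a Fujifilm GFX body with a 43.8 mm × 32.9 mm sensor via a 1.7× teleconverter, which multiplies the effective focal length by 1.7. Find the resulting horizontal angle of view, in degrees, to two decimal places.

Effective focal length f = 187 × 1.7 = 317.9 mm.
α = 2·arctan(43.8 / (2 × 317.9)) = 2·arctan(0.06889) ≈ 7.8817°.

7.88°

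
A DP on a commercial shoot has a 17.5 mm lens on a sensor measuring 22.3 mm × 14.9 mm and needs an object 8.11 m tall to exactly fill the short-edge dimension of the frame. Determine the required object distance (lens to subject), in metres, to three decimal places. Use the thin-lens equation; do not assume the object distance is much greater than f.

W: 8.11 m = 8110 mm.
Magnification m = h/W = dᵢ/dₒ; combined with 1/f = 1/dₒ + 1/dᵢ this gives dₒ = f·(1 + W/h).
dₒ = 17.5 mm × (1 + 8110/14.9) = 17.5 × 545.2953 ≈ 9542.668 mm = 9.54267 m.

9.543 m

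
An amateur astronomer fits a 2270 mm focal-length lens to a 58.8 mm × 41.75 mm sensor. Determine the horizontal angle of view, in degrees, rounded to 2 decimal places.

1.48°

Angle of view α = 2·arctan(w/2f) with w = 58.8 mm and f = 2270 mm.
w/2f = 0.01295; arctan(0.01295) ≈ 0.7420°, so α ≈ 1.4841°.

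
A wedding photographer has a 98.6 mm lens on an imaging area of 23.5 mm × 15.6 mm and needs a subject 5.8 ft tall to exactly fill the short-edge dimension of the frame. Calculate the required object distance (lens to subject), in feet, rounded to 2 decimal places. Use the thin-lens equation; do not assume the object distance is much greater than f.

W: 5.8 ft × 304.8 mm/ft = 1767.84 mm.
Magnification m = h/W = dᵢ/dₒ; combined with 1/f = 1/dₒ + 1/dᵢ this gives dₒ = f·(1 + W/h).
dₒ = 98.6 mm × (1 + 1767.84/15.6) = 98.6 × 114.3231 ≈ 11272.255 mm = 11272.255/304.8 ft = 36.9825 ft.

36.98 ft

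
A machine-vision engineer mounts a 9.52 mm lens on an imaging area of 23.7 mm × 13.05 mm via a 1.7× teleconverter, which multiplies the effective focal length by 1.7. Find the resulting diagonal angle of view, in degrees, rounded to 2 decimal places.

Effective focal length f = 9.52 × 1.7 = 16.184 mm.
Sensor diagonal = √(23.7² + 13.05²) = √731.9925 ≈ 27.0554 mm.
α = 2·arctan(27.055 / (2 × 16.184)) = 2·arctan(0.83587) ≈ 79.7823°.

79.78°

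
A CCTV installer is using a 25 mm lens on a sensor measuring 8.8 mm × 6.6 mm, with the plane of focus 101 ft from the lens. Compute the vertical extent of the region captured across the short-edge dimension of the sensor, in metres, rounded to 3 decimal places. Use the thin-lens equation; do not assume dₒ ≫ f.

dₒ: 101 ft × 304.8 mm/ft = 30784.80 mm.
Similar triangles through the lens centre give W/dₒ = h/dᵢ; with 1/f = 1/dₒ + 1/dᵢ this gives W = h·(dₒ − f)/f.
W = 6.6 mm × (30784.8 − 25) / 25 = 6.6 × 1230.3920 ≈ 8120.587 mm = 8.12059 m.

8.121 m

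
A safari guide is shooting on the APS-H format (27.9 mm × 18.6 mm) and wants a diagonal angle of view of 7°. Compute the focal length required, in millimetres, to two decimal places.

274.12 mm

Sensor diagonal = √(27.9² + 18.6²) = √1124.3700 ≈ 33.5316 mm.
From α = 2·arctan(d/2f) we get f = d / (2·tan(α/2)).
With d = 33.5316 mm and α/2 = 3.5°, tan(α/2) ≈ 0.06116, so f ≈ 33.5316 / 0.12233 ≈ 274.1186 mm.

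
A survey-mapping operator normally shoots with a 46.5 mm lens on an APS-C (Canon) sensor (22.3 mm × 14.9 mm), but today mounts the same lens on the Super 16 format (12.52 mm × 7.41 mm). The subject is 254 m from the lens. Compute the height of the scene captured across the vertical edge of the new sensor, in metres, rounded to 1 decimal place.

The focal length stays 46.5 mm; the relevant sensor dimension is now h = 7.41 mm. Object distance dₒ = 254 m = 254000 mm.
Thin-lens field height W = h·(dₒ − f)/f = 7.41 × (254000 − 46.5)/46.5 ≈ 40468.719 mm = 40.4687 m.

40.5 m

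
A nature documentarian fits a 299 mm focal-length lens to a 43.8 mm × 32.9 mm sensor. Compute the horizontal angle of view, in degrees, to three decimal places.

8.378°

Angle of view α = 2·arctan(w/2f) with w = 43.8 mm and f = 299 mm.
w/2f = 0.07324; arctan(0.07324) ≈ 4.1891°, so α ≈ 8.3782°.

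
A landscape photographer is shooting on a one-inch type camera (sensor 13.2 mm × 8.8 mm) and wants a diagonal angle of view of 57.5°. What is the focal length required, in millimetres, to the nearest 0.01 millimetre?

Sensor diagonal = √(13.2² + 8.8²) = √251.6800 ≈ 15.8644 mm.
From α = 2·arctan(d/2f) we get f = d / (2·tan(α/2)).
With d = 15.8644 mm and α/2 = 28.75°, tan(α/2) ≈ 0.54862, so f ≈ 15.8644 / 1.09724 ≈ 14.4585 mm.

14.46 mm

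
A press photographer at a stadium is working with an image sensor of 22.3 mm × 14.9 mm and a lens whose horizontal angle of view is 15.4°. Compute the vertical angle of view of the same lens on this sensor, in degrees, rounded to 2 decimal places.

From the horizontal AOV: f = 22.3 / (2·tan(7.7°)) = 22.3 / 0.27041 ≈ 82.4672 mm.
Vertical AOV = 2·arctan(14.9 / (2 × 82.4672)) = 2·arctan(0.09034) ≈ 10.3241°.

10.32°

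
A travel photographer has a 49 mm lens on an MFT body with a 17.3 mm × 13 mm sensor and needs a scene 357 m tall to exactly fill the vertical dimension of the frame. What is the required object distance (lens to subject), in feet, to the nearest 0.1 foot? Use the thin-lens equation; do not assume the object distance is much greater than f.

4414.9 ft

W: 357 m = 357000 mm.
Magnification m = h/W = dᵢ/dₒ; combined with 1/f = 1/dₒ + 1/dᵢ this gives dₒ = f·(1 + W/h).
dₒ = 49 mm × (1 + 357000/13) = 49 × 27462.5385 ≈ 1345664.385 mm = 1345664.385/304.8 ft = 4414.91 ft.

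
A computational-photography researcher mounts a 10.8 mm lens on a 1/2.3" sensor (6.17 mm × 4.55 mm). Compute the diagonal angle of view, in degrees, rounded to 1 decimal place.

Sensor diagonal = √(6.17² + 4.55²) = √58.7714 ≈ 7.6663 mm.
Angle of view α = 2·arctan(d/2f) with d = 7.6663 mm and f = 10.8 mm.
d/2f = 0.35492; arctan(0.35492) ≈ 19.5407°, so α ≈ 39.0815°.

39.1°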